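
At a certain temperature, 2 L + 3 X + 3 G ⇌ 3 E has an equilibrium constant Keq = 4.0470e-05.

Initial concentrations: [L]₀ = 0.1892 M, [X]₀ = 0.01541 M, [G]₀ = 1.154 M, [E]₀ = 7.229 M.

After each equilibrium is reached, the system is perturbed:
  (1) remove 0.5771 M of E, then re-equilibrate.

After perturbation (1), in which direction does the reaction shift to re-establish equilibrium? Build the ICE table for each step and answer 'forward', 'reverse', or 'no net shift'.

Direction: forward

Q₀ = 1.8766e+09 vs Keq = 4.0470e-05 ⇒ Q>K, reverse
Step 1:
                    L           X           G           E
  I            0.1892     0.01541       1.154       7.229
  C             3.265       4.897       4.897      -4.897
  E             3.454       4.912       6.051       2.332
  solve Keq expr → x = -1.632; check Q = 4.0470e-05
Then remove 0.5771 M of E.
Step 2:
                    L           X           G           E
  I             3.454       4.912       6.051       1.755
  C           -0.1822     -0.2733     -0.2733      0.2733
  E             3.272       4.639       5.778       2.028
  solve Keq expr → x = 0.0911; check Q = 4.0470e-05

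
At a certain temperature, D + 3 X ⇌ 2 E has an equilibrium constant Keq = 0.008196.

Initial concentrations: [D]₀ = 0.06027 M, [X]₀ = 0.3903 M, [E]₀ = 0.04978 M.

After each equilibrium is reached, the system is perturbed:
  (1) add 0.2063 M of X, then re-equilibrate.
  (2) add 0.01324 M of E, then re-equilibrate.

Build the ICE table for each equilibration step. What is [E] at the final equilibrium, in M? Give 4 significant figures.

[E]_eq = 0.01442 M

Q₀ = 0.6915 vs Keq = 0.008196 ⇒ Q>K, reverse
Step 1:
                   D          X          E
  I          0.06027     0.3903    0.04978
  C          0.02095    0.06286   -0.04191
  E          0.08122     0.4532   0.007871
  solve Keq expr → x = -0.02095; check Q = 0.008196
Then add 0.2063 M of X.
Step 2:
                   D          X          E
  I          0.08122     0.6595   0.007871
  C         -0.00273   -0.00819    0.00546
  E          0.07849     0.6513    0.01333
  solve Keq expr → x = 0.00273; check Q = 0.008196
Then add 0.01324 M of E.
Step 3:
                   D          X          E
  I          0.07849     0.6513    0.02657
  C         0.006074    0.01822   -0.01215
  E          0.08457     0.6695    0.01442
  solve Keq expr → x = -0.006074; check Q = 0.008196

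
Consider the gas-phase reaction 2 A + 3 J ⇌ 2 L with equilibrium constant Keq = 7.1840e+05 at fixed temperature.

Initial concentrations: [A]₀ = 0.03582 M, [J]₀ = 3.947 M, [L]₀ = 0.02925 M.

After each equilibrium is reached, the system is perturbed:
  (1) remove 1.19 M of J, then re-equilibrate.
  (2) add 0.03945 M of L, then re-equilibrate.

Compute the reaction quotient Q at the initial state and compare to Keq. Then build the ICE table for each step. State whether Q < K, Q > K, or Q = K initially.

Q₀ = 0.01084; Q < K (proceeds forward)

Q₀ = 0.01084 vs Keq = 7.1840e+05 ⇒ Q<K, forward
Step 1:
                   A          J          L
  I          0.03582      3.947    0.02925
  C         -0.03581   -0.05372    0.03581
  E       9.9921e-06      3.893    0.06506
  solve Keq expr → x = 0.01791; check Q = 7.1840e+05
Then remove 1.19 M of J.
Step 2:
                   A          J          L
  I       9.9921e-06      2.703    0.06506
  C       7.2759e-06 1.0914e-05 -7.2759e-06
  E       1.7268e-05      2.703    0.06505
  solve Keq expr → x = -3.6380e-06; check Q = 7.1840e+05
Then add 0.03945 M of L.
Step 3:
                   A          J          L
  I       1.7268e-05      2.703     0.1045
  C       1.0469e-05 1.5703e-05 -1.0469e-05
  E       2.7737e-05      2.703     0.1045
  solve Keq expr → x = -5.2344e-06; check Q = 7.1840e+05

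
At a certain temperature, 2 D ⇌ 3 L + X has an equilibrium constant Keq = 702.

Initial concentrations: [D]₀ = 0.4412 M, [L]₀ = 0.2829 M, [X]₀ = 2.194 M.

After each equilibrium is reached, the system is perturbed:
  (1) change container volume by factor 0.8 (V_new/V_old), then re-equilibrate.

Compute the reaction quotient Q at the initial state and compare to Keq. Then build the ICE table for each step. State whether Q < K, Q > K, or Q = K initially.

Q₀ = 0.2552; Q < K (proceeds forward)

Q₀ = 0.2552 vs Keq = 702 ⇒ Q<K, forward
Step 1:
                  D         L         X
  I          0.4412    0.2829     2.194
  C         -0.3936    0.5904    0.1968
  E         0.04762    0.8733     2.391
  solve Keq expr → x = 0.1968; check Q = 702
Then change container volume by factor 0.8 (V_new/V_old).
Step 2:
                  D         L         X
  I         0.05953     1.092     2.988
  C         0.01284  -0.01926 -0.006422
  E         0.07237     1.072     2.982
  solve Keq expr → x = -0.006422; check Q = 702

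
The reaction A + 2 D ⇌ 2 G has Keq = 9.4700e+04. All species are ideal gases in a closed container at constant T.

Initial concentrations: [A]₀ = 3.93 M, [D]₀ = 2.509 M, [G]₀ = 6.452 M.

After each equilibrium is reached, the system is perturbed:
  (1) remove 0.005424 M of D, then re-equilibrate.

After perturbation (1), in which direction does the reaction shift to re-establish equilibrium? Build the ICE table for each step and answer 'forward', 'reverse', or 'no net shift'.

Q₀ = 1.683 vs Keq = 9.4700e+04 ⇒ Q<K, forward
Step 1:
                   A          D          G
  I             3.93      2.509      6.452
  C           -1.246     -2.491      2.491
  E            2.684    0.01774      8.943
  solve Keq expr → x = 1.246; check Q = 9.4700e+04
Then remove 0.005424 M of D.
Step 2:
                   A          D          G
  I            2.684    0.01231      8.943
  C         0.002702   0.005404  -0.005404
  E            2.687    0.01772      8.938
  solve Keq expr → x = -0.002702; check Q = 9.4700e+04

Direction: reverse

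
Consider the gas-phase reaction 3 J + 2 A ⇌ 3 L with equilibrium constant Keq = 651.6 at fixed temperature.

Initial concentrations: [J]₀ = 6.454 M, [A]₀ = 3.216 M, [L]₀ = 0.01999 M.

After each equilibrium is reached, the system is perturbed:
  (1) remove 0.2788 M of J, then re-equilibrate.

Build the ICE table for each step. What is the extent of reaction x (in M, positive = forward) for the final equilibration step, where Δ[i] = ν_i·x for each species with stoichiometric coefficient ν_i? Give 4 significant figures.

Q₀ = 2.8729e-09 vs Keq = 651.6 ⇒ Q<K, forward
Step 1:
                  J         A         L
  init        6.454     3.216   0.01999
  Δ          -4.594    -3.063     4.594
  eq           1.86    0.1531     4.614
  solve Keq expr → x = 1.531; check Q = 651.6
Then remove 0.2788 M of J.
Step 2:
                  J         A         L
  init        1.581    0.1531     4.614
  Δ         0.04662   0.03108  -0.04662
  eq          1.627    0.1842     4.568
  solve Keq expr → x = -0.01554; check Q = 651.6

x = -0.01554 M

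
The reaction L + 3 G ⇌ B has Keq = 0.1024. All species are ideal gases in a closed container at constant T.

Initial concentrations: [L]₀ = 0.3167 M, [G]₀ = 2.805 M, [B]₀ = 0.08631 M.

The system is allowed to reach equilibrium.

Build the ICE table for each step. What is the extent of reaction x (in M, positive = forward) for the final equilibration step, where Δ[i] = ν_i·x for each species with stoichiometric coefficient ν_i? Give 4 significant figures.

Q₀ = 0.01235 vs Keq = 0.1024 ⇒ Q<K, forward
Step 1:
                   L          G          B
  Initial     0.3167      2.805    0.08631
  Change     -0.1458    -0.4375     0.1458
  Equil       0.1709      2.367     0.2322
  solve Keq expr → x = 0.1458; check Q = 0.1024

x = 0.1458 M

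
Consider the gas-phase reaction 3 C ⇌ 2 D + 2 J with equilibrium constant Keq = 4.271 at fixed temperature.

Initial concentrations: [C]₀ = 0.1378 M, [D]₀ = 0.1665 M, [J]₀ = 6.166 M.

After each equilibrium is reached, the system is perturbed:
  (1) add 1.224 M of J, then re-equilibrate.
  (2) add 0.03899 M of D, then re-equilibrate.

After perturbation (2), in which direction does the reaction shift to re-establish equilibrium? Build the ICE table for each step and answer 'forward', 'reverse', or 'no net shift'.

Q₀ = 402.8 vs Keq = 4.271 ⇒ Q>K, reverse
Step 1:
                  C         D         J
  I          0.1378    0.1665     6.166
  C          0.1646   -0.1097   -0.1097
  E          0.3024   0.05675     6.056
  solve Keq expr → x = -0.05487; check Q = 4.271
Then add 1.224 M of J.
Step 2:
                  C         D         J
  I          0.3024   0.05675      7.28
  C         0.01052  -0.00701  -0.00701
  E          0.3129   0.04974     7.273
  solve Keq expr → x = -0.003505; check Q = 4.271
Then add 0.03899 M of D.
Step 3:
                  C         D         J
  I          0.3129   0.08873     7.273
  C         0.04245   -0.0283   -0.0283
  E          0.3554   0.06043     7.245
  solve Keq expr → x = -0.01415; check Q = 4.271

Direction: reverse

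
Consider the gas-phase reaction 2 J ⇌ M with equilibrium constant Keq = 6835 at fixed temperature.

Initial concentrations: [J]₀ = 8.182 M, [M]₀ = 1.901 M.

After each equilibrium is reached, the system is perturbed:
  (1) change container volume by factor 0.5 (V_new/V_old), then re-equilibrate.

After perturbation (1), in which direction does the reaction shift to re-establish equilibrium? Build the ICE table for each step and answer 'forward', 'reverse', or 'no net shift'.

Direction: forward

Q₀ = 0.0284 vs Keq = 6835 ⇒ Q<K, forward
Step 1:
                  J         M
  init        8.182     1.901
  Δ          -8.152     4.076
  eq        0.02957     5.977
  solve Keq expr → x = 4.076; check Q = 6835
Then change container volume by factor 0.5 (V_new/V_old).
Step 2:
                  J         M
  init      0.05914     11.95
  Δ        -0.01731  0.008654
  eq        0.04184     11.96
  solve Keq expr → x = 0.008654; check Q = 6835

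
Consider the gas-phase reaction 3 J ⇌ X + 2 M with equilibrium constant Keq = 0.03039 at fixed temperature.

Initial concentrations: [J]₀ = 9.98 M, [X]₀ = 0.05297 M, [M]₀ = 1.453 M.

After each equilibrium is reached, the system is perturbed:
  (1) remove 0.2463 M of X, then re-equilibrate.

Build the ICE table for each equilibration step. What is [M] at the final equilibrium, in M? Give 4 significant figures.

[M]_eq = 3.492 M

Q₀ = 1.1250e-04 vs Keq = 0.03039 ⇒ Q<K, forward
Step 1:
                   J          X          M
  init          9.98    0.05297      1.453
  Δ            -2.83     0.9432      1.886
  eq            7.15     0.9962      3.339
  solve Keq expr → x = 0.9432; check Q = 0.03039
Then remove 0.2463 M of X.
Step 2:
                   J          X          M
  init          7.15     0.7499      3.339
  Δ           -0.229    0.07634     0.1527
  eq           6.921     0.8262      3.492
  solve Keq expr → x = 0.07634; check Q = 0.03039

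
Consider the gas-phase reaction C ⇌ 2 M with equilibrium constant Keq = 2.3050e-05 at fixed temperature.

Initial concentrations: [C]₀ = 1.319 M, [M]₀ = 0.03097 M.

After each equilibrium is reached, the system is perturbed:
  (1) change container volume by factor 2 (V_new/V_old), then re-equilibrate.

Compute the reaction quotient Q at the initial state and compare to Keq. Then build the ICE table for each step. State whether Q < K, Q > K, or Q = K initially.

Q₀ = 7.2717e-04; Q > K (proceeds reverse)

Q₀ = 7.2717e-04 vs Keq = 2.3050e-05 ⇒ Q>K, reverse
Step 1:
                    C           M
  I             1.319     0.03097
  C           0.01271    -0.02543
  E             1.332     0.00554
  solve Keq expr → x = -0.01271; check Q = 2.3050e-05
Then change container volume by factor 2 (V_new/V_old).
Step 2:
                    C           M
  I            0.6659     0.00277
  C       -5.7288e-04    0.001146
  E            0.6653    0.003916
  solve Keq expr → x = 5.7288e-04; check Q = 2.3050e-05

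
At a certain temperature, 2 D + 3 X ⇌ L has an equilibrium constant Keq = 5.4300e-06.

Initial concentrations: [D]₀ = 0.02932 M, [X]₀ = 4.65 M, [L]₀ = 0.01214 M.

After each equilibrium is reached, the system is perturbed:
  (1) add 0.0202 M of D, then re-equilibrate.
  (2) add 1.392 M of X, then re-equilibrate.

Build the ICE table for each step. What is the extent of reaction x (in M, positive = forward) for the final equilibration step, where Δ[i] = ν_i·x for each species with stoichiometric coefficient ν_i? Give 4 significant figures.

Q₀ = 0.1405 vs Keq = 5.4300e-06 ⇒ Q>K, reverse
Step 1:
                   D          X          L
  Initial    0.02932       4.65    0.01214
  Change     0.02428    0.03642   -0.01214
  Equil       0.0536      4.686 1.6055e-06
  solve Keq expr → x = -0.01214; check Q = 5.4300e-06
Then add 0.0202 M of D.
Step 2:
                   D          X          L
  Initial     0.0738      4.686 1.6055e-06
  Change  -2.8759e-06 -4.3139e-06 1.4380e-06
  Equil      0.07379      4.686 3.0434e-06
  solve Keq expr → x = 1.4380e-06; check Q = 5.4300e-06
Then add 1.392 M of X.
Step 3:
                   D          X          L
  Initial    0.07379      6.078 3.0434e-06
  Change  -7.1918e-06 -1.0788e-05 3.5959e-06
  Equil      0.07379      6.078 6.6393e-06
  solve Keq expr → x = 3.5959e-06; check Q = 5.4300e-06

x = 3.5959e-06 M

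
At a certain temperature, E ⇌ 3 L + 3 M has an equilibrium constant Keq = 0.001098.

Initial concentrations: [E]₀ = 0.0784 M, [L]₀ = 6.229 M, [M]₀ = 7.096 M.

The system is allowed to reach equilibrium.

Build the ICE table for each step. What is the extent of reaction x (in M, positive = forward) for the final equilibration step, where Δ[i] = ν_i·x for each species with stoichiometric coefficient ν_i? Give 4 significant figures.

Q₀ = 1.1015e+06 vs Keq = 0.001098 ⇒ Q>K, reverse
Step 1:
                    E           L           M
  Initial      0.0784       6.229       7.096
  Change        2.032      -6.097      -6.097
  Equil         2.111      0.1324      0.9994
  solve Keq expr → x = -2.032; check Q = 0.001098

x = -2.032 M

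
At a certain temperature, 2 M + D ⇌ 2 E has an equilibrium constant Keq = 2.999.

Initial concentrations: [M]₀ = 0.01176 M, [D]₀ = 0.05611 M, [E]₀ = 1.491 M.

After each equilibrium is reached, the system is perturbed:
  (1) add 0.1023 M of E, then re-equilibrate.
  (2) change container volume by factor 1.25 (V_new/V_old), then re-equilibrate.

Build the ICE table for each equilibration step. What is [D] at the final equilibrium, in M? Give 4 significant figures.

Q₀ = 2.8648e+05 vs Keq = 2.999 ⇒ Q>K, reverse
Step 1:
                    M           D           E
  Initial     0.01176     0.05611       1.491
  Change       0.7021      0.3511     -0.7021
  Equil        0.7139      0.4072      0.7889
  solve Keq expr → x = -0.3511; check Q = 2.999
Then add 0.1023 M of E.
Step 2:
                    M           D           E
  Initial      0.7139      0.4072      0.8912
  Change       0.0392      0.0196     -0.0392
  Equil        0.7531      0.4268       0.852
  solve Keq expr → x = -0.0196; check Q = 2.999
Then change container volume by factor 1.25 (V_new/V_old).
Step 3:
                    M           D           E
  Initial      0.6025      0.3414      0.6816
  Change      0.02907     0.01454    -0.02907
  Equil        0.6315       0.356      0.6525
  solve Keq expr → x = -0.01454; check Q = 2.999

[D]_eq = 0.356 M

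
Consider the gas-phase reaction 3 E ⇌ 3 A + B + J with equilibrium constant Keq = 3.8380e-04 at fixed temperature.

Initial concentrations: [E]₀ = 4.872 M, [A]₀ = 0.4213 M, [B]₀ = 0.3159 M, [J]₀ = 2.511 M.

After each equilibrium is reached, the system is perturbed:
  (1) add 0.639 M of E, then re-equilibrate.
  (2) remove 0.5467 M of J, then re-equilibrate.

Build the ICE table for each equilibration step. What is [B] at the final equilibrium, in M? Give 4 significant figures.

[B]_eq = 0.3286 M

Q₀ = 5.1292e-04 vs Keq = 3.8380e-04 ⇒ Q>K, reverse
Step 1:
                   E          A          B          J
  I            4.872     0.4213     0.3159      2.511
  C          0.03145   -0.03145   -0.01048   -0.01048
  E            4.903     0.3898     0.3054      2.501
  solve Keq expr → x = -0.01048; check Q = 3.8380e-04
Then add 0.639 M of E.
Step 2:
                   E          A          B          J
  I            5.542     0.3898     0.3054      2.501
  C         -0.04054    0.04054    0.01351    0.01351
  E            5.502     0.4304     0.3189      2.514
  solve Keq expr → x = 0.01351; check Q = 3.8380e-04
Then remove 0.5467 M of J.
Step 3:
                   E          A          B          J
  I            5.502     0.4304     0.3189      1.967
  C         -0.02888    0.02888   0.009625   0.009625
  E            5.473     0.4593     0.3286      1.977
  solve Keq expr → x = 0.009625; check Q = 3.8380e-04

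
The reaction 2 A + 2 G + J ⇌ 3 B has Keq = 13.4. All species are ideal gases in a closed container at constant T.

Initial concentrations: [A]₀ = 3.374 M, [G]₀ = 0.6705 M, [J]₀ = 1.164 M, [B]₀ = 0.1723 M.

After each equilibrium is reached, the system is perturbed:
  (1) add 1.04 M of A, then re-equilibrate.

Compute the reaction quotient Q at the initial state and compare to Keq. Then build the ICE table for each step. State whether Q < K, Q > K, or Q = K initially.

Q₀ = 8.5865e-04 vs Keq = 13.4 ⇒ Q<K, forward
Step 1:
                    A           G           J           B
  I             3.374      0.6705       1.164      0.1723
  C           -0.5641     -0.5641      -0.282      0.8461
  E              2.81      0.1064       0.882       1.018
  solve Keq expr → x = 0.282; check Q = 13.4
Then add 1.04 M of A.
Step 2:
                    A           G           J           B
  I              3.85      0.1064       0.882       1.018
  C           -0.0236     -0.0236     -0.0118      0.0354
  E             3.826      0.0828      0.8702       1.054
  solve Keq expr → x = 0.0118; check Q = 13.4

Q₀ = 8.5865e-04; Q < K (proceeds forward)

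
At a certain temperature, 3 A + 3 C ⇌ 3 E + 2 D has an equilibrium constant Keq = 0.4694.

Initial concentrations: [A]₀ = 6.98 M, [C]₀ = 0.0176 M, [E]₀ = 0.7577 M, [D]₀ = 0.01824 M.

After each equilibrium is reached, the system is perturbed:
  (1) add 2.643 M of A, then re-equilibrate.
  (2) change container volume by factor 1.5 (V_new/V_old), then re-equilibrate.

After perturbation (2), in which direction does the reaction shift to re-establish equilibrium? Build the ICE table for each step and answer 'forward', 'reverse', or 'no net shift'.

Direction: reverse

Q₀ = 0.07806 vs Keq = 0.4694 ⇒ Q<K, forward
Step 1:
                   A          C          E          D
  I             6.98     0.0176     0.7577    0.01824
  C        -0.006369  -0.006369   0.006369   0.004246
  E            6.974    0.01123     0.7641    0.02249
  solve Keq expr → x = 0.002123; check Q = 0.4694
Then add 2.643 M of A.
Step 2:
                   A          C          E          D
  I            9.617    0.01123     0.7641    0.02249
  C        -0.002636  -0.002636   0.002636   0.001757
  E            9.614   0.008595     0.7667    0.02424
  solve Keq expr → x = 8.7863e-04; check Q = 0.4694
Then change container volume by factor 1.5 (V_new/V_old).
Step 3:
                   A          C          E          D
  I            6.409    0.00573     0.5111    0.01616
  C       6.9403e-04 6.9403e-04 -6.9403e-04 -4.6268e-04
  E             6.41   0.006424     0.5104     0.0157
  solve Keq expr → x = -2.3134e-04; check Q = 0.4694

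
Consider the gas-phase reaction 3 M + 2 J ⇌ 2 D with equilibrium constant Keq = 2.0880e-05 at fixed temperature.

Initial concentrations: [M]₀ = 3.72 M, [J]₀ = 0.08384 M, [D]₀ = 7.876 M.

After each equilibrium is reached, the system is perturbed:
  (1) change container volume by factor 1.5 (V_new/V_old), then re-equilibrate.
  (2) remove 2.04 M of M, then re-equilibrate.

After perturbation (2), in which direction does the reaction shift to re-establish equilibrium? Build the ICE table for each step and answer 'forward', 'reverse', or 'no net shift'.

Q₀ = 171.4 vs Keq = 2.0880e-05 ⇒ Q>K, reverse
Step 1:
                   M          J          D
  Initial       3.72    0.08384      7.876
  Change       9.637      6.424     -6.424
  Equil        13.36      6.508      1.452
  solve Keq expr → x = -3.212; check Q = 2.0880e-05
Then change container volume by factor 1.5 (V_new/V_old).
Step 2:
                   M          J          D
  Initial      8.904      4.339     0.9678
  Change       0.522      0.348     -0.348
  Equil        9.426      4.687     0.6198
  solve Keq expr → x = -0.174; check Q = 2.0880e-05
Then remove 2.04 M of M.
Step 3:
                   M          J          D
  Initial      7.386      4.687     0.6198
  Change      0.2319     0.1546    -0.1546
  Equil        7.618      4.841     0.4652
  solve Keq expr → x = -0.07731; check Q = 2.0880e-05

Direction: reverse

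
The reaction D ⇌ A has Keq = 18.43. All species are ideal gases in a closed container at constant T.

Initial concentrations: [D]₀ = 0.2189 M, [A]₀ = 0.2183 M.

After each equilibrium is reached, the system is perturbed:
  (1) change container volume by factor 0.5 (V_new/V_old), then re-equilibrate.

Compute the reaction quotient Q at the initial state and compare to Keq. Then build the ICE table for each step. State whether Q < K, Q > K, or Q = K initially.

Q₀ = 0.9973 vs Keq = 18.43 ⇒ Q<K, forward
Step 1:
                   D          A
  init        0.2189     0.2183
  Δ          -0.1964     0.1964
  eq          0.0225     0.4147
  solve Keq expr → x = 0.1964; check Q = 18.43
Then change container volume by factor 0.5 (V_new/V_old).
Step 2:
                   D          A
  init         0.045     0.8294
  Δ                0          0
  eq           0.045     0.8294
  solve Keq expr → x = 0; check Q = 18.43

Q₀ = 0.9973; Q < K (proceeds forward)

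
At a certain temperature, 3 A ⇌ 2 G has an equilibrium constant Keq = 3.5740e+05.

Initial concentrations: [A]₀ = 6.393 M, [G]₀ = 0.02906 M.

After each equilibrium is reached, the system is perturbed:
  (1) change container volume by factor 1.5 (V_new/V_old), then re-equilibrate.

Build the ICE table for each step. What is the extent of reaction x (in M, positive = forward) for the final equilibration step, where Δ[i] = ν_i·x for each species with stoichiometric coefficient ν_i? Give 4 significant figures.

Q₀ = 3.2320e-06 vs Keq = 3.5740e+05 ⇒ Q<K, forward
Step 1:
                    A           G
  init          6.393     0.02906
  Δ            -6.356       4.237
  eq          0.03707       4.266
  solve Keq expr → x = 2.119; check Q = 3.5740e+05
Then change container volume by factor 1.5 (V_new/V_old).
Step 2:
                    A           G
  init        0.02471       2.844
  Δ           0.00356   -0.002374
  eq          0.02827       2.842
  solve Keq expr → x = -0.001187; check Q = 3.5740e+05

x = -0.001187 M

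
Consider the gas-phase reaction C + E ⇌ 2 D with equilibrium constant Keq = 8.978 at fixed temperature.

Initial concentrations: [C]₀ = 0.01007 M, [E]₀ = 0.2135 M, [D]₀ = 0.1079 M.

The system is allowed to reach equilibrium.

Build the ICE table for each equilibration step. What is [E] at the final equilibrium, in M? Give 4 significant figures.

[E]_eq = 0.2103 M

Q₀ = 5.415 vs Keq = 8.978 ⇒ Q<K, forward
Step 1:
                   C          E          D
  I          0.01007     0.2135     0.1079
  C        -0.003161  -0.003161   0.006322
  E         0.006909     0.2103     0.1142
  solve Keq expr → x = 0.003161; check Q = 8.978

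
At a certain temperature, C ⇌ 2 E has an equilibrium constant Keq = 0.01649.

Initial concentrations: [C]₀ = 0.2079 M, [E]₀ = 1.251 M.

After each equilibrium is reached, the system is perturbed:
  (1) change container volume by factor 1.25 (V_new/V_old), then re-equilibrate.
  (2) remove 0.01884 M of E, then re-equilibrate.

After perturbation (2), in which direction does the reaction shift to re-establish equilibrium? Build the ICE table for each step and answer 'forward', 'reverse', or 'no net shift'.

Q₀ = 7.528 vs Keq = 0.01649 ⇒ Q>K, reverse
Step 1:
                   C          E
  init        0.2079      1.251
  Δ           0.5689     -1.138
  eq          0.7768     0.1132
  solve Keq expr → x = -0.5689; check Q = 0.01649
Then change container volume by factor 1.25 (V_new/V_old).
Step 2:
                   C          E
  init        0.6214    0.09054
  Δ        -0.005134    0.01027
  eq          0.6163     0.1008
  solve Keq expr → x = 0.005134; check Q = 0.01649
Then remove 0.01884 M of E.
Step 3:
                   C          E
  init        0.6163    0.08197
  Δ        -0.009049     0.0181
  eq          0.6073     0.1001
  solve Keq expr → x = 0.009049; check Q = 0.01649

Direction: forward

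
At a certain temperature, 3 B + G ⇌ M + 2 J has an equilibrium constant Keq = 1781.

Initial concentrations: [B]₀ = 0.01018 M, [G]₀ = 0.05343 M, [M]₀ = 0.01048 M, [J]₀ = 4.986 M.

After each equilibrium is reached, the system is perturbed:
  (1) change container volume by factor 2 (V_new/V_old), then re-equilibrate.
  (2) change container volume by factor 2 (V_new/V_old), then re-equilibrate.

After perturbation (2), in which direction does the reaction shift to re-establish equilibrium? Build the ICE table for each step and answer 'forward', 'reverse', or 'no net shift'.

Direction: reverse

Q₀ = 4.6221e+06 vs Keq = 1781 ⇒ Q>K, reverse
Step 1:
                    B           G           M           J
  Initial     0.01018     0.05343     0.01048       4.986
  Change      0.03051     0.01017    -0.01017    -0.02034
  Equil       0.04069      0.0636  3.0951e-04       4.966
  solve Keq expr → x = -0.01017; check Q = 1781
Then change container volume by factor 2 (V_new/V_old).
Step 2:
                    B           G           M           J
  Initial     0.02035      0.0318  1.5476e-04       2.483
  Change   2.2380e-04  7.4600e-05 -7.4600e-05 -1.4920e-04
  Equil       0.02057     0.03187  8.0157e-05       2.483
  solve Keq expr → x = -7.4600e-05; check Q = 1781
Then change container volume by factor 2 (V_new/V_old).
Step 3:
                    B           G           M           J
  Initial     0.01028     0.01594  4.0079e-05       1.241
  Change   5.8998e-05  1.9666e-05 -1.9666e-05 -3.9332e-05
  Equil       0.01034     0.01596  2.0413e-05       1.241
  solve Keq expr → x = -1.9666e-05; check Q = 1781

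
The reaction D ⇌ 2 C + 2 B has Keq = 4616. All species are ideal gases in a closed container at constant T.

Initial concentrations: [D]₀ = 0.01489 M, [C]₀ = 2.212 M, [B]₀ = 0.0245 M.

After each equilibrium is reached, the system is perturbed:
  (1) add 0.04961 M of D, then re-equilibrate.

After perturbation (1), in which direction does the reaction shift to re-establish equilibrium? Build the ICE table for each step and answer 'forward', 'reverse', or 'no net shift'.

Q₀ = 0.1972 vs Keq = 4616 ⇒ Q<K, forward
Step 1:
                   D          C          B
  I          0.01489      2.212     0.0245
  C         -0.01489    0.02977    0.02977
  E       3.2070e-06      2.242    0.05427
  solve Keq expr → x = 0.01489; check Q = 4616
Then add 0.04961 M of D.
Step 2:
                   D          C          B
  I          0.04961      2.242    0.05427
  C         -0.04959    0.09917    0.09917
  E       2.7952e-05      2.341     0.1534
  solve Keq expr → x = 0.04959; check Q = 4616

Direction: forward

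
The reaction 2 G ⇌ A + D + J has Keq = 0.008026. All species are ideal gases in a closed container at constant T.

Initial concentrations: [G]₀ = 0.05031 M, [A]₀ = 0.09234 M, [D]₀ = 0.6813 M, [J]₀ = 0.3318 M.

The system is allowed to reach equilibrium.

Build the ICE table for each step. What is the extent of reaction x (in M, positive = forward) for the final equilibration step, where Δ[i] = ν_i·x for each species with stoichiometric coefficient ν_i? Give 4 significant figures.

Q₀ = 8.247 vs Keq = 0.008026 ⇒ Q>K, reverse
Step 1:
                    G           A           D           J
  init        0.05031     0.09234      0.6813      0.3318
  Δ            0.1788     -0.0894     -0.0894     -0.0894
  eq           0.2291    0.002937      0.5919      0.2424
  solve Keq expr → x = -0.0894; check Q = 0.008026

x = -0.0894 M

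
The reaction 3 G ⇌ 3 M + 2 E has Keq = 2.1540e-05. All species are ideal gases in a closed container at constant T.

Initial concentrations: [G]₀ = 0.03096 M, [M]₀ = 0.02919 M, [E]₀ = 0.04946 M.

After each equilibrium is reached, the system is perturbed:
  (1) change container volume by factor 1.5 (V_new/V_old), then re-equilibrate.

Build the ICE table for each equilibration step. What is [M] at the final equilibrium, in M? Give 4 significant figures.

[M]_eq = 0.009581 M

Q₀ = 0.00205 vs Keq = 2.1540e-05 ⇒ Q>K, reverse
Step 1:
                    G           M           E
  Initial     0.03096     0.02919     0.04946
  Change       0.0173     -0.0173    -0.01153
  Equil       0.04826     0.01189     0.03793
  solve Keq expr → x = -0.005765; check Q = 2.1540e-05
Then change container volume by factor 1.5 (V_new/V_old).
Step 2:
                    G           M           E
  Initial     0.03217    0.007929     0.02529
  Change    -0.001651    0.001651    0.001101
  Equil       0.03052    0.009581     0.02639
  solve Keq expr → x = 5.5049e-04; check Q = 2.1540e-05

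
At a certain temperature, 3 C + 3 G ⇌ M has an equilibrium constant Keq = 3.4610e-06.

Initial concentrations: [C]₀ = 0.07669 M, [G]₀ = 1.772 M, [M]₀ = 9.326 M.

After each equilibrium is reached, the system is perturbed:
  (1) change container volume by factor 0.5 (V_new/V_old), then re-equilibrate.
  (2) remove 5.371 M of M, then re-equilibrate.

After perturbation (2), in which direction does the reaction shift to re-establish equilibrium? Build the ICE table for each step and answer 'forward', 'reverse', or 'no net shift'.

Direction: forward

Q₀ = 3716 vs Keq = 3.4610e-06 ⇒ Q>K, reverse
Step 1:
                   C          G          M
  init       0.07669      1.772      9.326
  Δ            10.06      10.06     -3.353
  eq           10.14      11.83      5.973
  solve Keq expr → x = -3.353; check Q = 3.4610e-06
Then change container volume by factor 0.5 (V_new/V_old).
Step 2:
                   C          G          M
  init         20.27      23.66      11.95
  Δ           -9.092     -9.092      3.031
  eq           11.18      14.57      14.98
  solve Keq expr → x = 3.031; check Q = 3.4610e-06
Then remove 5.371 M of M.
Step 3:
                   C          G          M
  init         11.18      14.57      9.605
  Δ          -0.8456    -0.8456     0.2819
  eq           10.34      13.73      9.887
  solve Keq expr → x = 0.2819; check Q = 3.4610e-06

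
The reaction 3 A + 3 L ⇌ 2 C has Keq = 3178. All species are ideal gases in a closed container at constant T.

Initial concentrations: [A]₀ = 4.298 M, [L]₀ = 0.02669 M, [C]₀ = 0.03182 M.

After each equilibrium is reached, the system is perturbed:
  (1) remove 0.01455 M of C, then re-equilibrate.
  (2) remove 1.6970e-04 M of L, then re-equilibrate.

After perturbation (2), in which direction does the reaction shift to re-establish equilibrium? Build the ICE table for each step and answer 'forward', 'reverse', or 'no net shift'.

Direction: reverse

Q₀ = 0.6707 vs Keq = 3178 ⇒ Q<K, forward
Step 1:
                   A          L          C
  init         4.298    0.02669    0.03182
  Δ         -0.02458   -0.02458    0.01639
  eq           4.273   0.002108    0.04821
  solve Keq expr → x = 0.008194; check Q = 3178
Then remove 0.01455 M of C.
Step 2:
                   A          L          C
  init         4.273   0.002108    0.03366
  Δ       -4.3926e-04 -4.3926e-04 2.9284e-04
  eq           4.273   0.001669    0.03395
  solve Keq expr → x = 1.4642e-04; check Q = 3178
Then remove 1.6970e-04 M of L.
Step 3:
                   A          L          C
  init         4.273   0.001499    0.03395
  Δ       1.6601e-04 1.6601e-04 -1.1067e-04
  eq           4.273   0.001665    0.03384
  solve Keq expr → x = -5.5335e-05; check Q = 3178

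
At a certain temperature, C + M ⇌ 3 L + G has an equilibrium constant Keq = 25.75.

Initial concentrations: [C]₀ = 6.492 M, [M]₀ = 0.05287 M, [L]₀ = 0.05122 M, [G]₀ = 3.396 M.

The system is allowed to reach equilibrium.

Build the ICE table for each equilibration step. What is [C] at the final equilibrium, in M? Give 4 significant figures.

[C]_eq = 6.439 M

Q₀ = 0.00133 vs Keq = 25.75 ⇒ Q<K, forward
Step 1:
                  C         M         L         G
  Initial     6.492   0.05287   0.05122     3.396
  Change   -0.05268  -0.05268     0.158   0.05268
  Equil       6.439 1.9058e-04    0.2093     3.449
  solve Keq expr → x = 0.05268; check Q = 25.75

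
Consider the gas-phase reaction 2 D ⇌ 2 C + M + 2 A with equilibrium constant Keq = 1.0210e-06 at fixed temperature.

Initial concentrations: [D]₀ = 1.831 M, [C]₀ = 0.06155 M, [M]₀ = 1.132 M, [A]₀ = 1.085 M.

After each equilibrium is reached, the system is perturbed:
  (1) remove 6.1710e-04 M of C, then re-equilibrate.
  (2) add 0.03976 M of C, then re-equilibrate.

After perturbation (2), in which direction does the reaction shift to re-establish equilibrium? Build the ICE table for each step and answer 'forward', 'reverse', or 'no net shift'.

Q₀ = 0.001506 vs Keq = 1.0210e-06 ⇒ Q>K, reverse
Step 1:
                   D          C          M          A
  I            1.831    0.06155      1.132      1.085
  C          0.05977   -0.05977   -0.02989   -0.05977
  E            1.891   0.001775      1.102      1.025
  solve Keq expr → x = -0.02989; check Q = 1.0210e-06
Then remove 6.1710e-04 M of C.
Step 2:
                   D          C          M          A
  I            1.891   0.001158      1.102      1.025
  C       -6.1521e-04 6.1521e-04 3.0761e-04 6.1521e-04
  E             1.89   0.001773      1.102      1.026
  solve Keq expr → x = 3.0761e-04; check Q = 1.0210e-06
Then add 0.03976 M of C.
Step 3:
                   D          C          M          A
  I             1.89    0.04153      1.102      1.026
  C          0.03963   -0.03963   -0.01982   -0.03963
  E             1.93     0.0019      1.083     0.9862
  solve Keq expr → x = -0.01982; check Q = 1.0210e-06

Direction: reverse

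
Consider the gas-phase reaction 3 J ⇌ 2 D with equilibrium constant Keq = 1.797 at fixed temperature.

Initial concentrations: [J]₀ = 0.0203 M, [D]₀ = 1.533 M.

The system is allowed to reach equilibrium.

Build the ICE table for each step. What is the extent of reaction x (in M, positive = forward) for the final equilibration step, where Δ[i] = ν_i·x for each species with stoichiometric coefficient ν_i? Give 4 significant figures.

Q₀ = 2.8093e+05 vs Keq = 1.797 ⇒ Q>K, reverse
Step 1:
                   J          D
  I           0.0203      1.533
  C           0.8015    -0.5343
  E           0.8218     0.9987
  solve Keq expr → x = -0.2672; check Q = 1.797

x = -0.2672 M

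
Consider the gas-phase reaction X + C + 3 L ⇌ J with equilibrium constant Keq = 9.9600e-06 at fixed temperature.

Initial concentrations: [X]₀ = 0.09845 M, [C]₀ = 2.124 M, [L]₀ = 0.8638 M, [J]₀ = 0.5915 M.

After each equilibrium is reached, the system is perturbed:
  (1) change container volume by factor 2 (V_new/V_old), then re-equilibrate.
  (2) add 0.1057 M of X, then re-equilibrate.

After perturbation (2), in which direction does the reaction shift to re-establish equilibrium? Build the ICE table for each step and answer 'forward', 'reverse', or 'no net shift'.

Q₀ = 4.389 vs Keq = 9.9600e-06 ⇒ Q>K, reverse
Step 1:
                   X          C          L          J
  init       0.09845      2.124     0.8638     0.5915
  Δ           0.5912     0.5912      1.773    -0.5912
  eq          0.6896      2.715      2.637 3.4208e-04
  solve Keq expr → x = -0.5912; check Q = 9.9600e-06
Then change container volume by factor 2 (V_new/V_old).
Step 2:
                   X          C          L          J
  init        0.3448      1.358      1.319 1.7104e-04
  Δ       1.6033e-04 1.6033e-04 4.8099e-04 -1.6033e-04
  eq           0.345      1.358      1.319 1.0708e-05
  solve Keq expr → x = -1.6033e-04; check Q = 9.9600e-06
Then add 0.1057 M of X.
Step 3:
                   X          C          L          J
  init        0.4507      1.358      1.319 1.0708e-05
  Δ       -3.2805e-06 -3.2805e-06 -9.8415e-06 3.2805e-06
  eq          0.4507      1.358      1.319 1.3988e-05
  solve Keq expr → x = 3.2805e-06; check Q = 9.9600e-06

Direction: forward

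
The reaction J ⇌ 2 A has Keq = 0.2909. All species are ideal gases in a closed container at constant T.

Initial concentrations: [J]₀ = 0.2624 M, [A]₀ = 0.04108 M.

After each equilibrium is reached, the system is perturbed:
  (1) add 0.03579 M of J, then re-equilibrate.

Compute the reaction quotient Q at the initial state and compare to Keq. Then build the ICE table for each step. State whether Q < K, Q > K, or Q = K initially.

Q₀ = 0.006431; Q < K (proceeds forward)

Q₀ = 0.006431 vs Keq = 0.2909 ⇒ Q<K, forward
Step 1:
                    J           A
  Initial      0.2624     0.04108
  Change     -0.09108      0.1822
  Equil        0.1713      0.2232
  solve Keq expr → x = 0.09108; check Q = 0.2909
Then add 0.03579 M of J.
Step 2:
                    J           A
  Initial      0.2071      0.2232
  Change    -0.008547     0.01709
  Equil        0.1986      0.2403
  solve Keq expr → x = 0.008547; check Q = 0.2909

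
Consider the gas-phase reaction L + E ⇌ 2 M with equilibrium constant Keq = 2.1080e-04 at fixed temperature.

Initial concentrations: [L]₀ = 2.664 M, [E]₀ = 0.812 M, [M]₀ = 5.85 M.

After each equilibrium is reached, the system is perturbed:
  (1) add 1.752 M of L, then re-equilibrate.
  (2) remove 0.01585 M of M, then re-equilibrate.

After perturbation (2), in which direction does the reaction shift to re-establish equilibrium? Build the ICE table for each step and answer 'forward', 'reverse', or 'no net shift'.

Q₀ = 15.82 vs Keq = 2.1080e-04 ⇒ Q>K, reverse
Step 1:
                   L          E          M
  I            2.664      0.812       5.85
  C            2.892      2.892     -5.784
  E            5.556      3.704    0.06587
  solve Keq expr → x = -2.892; check Q = 2.1080e-04
Then add 1.752 M of L.
Step 2:
                   L          E          M
  I            7.308      3.704    0.06587
  C          -0.0048    -0.0048     0.0096
  E            7.303      3.699    0.07547
  solve Keq expr → x = 0.0048; check Q = 2.1080e-04
Then remove 0.01585 M of M.
Step 3:
                   L          E          M
  I            7.303      3.699    0.05962
  C        -0.007865  -0.007865    0.01573
  E            7.295      3.691    0.07535
  solve Keq expr → x = 0.007865; check Q = 2.1080e-04

Direction: forward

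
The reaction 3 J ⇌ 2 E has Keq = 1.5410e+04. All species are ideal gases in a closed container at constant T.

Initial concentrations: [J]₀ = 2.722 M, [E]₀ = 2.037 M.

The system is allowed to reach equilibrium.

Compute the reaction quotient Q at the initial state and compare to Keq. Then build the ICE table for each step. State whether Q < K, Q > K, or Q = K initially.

Q₀ = 0.2057 vs Keq = 1.5410e+04 ⇒ Q<K, forward
Step 1:
                  J         E
  Initial     2.722     2.037
  Change     -2.624      1.75
  Equil     0.09763     3.787
  solve Keq expr → x = 0.8748; check Q = 1.5410e+04

Q₀ = 0.2057; Q < K (proceeds forward)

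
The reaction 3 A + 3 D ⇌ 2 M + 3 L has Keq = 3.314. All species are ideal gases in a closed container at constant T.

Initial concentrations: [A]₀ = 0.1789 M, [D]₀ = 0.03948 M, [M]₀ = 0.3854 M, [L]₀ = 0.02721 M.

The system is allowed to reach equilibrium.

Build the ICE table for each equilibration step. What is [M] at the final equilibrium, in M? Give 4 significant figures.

[M]_eq = 0.3824 M

Q₀ = 8.493 vs Keq = 3.314 ⇒ Q>K, reverse
Step 1:
                   A          D          M          L
  I           0.1789    0.03948     0.3854    0.02721
  C         0.004431   0.004431  -0.002954  -0.004431
  E           0.1833    0.04391     0.3824    0.02278
  solve Keq expr → x = -0.001477; check Q = 3.314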